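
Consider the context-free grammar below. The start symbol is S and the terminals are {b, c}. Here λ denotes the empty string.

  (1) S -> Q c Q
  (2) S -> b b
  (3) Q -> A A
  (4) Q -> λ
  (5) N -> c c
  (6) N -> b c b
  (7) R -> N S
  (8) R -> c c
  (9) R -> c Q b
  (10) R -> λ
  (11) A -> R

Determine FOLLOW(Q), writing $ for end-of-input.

FIRST(N) = {b, c}
FIRST(R) = {λ, b, c}  (via N S)
FIRST(A) = {λ, b, c}  (via R)
FIRST(Q) = {λ, b, c}  (via A A)
FIRST(S) = {b, c}  (via Q c Q)
FOLLOW(S) includes $ since S is the start symbol.
FOLLOW(N): in R->N S, N is followed by S with FIRST {b, c}. Thus FOLLOW(N) = {b, c}.
FOLLOW(S): in R->N S, the suffix after S is empty, so FOLLOW(S) ⊇ FOLLOW(R) = {$, b, c}. Thus FOLLOW(S) = {$, b, c}.
FOLLOW(Q): in S->Q c Q (occurrence 1), Q is followed by c Q with FIRST {c}; in S->Q c Q (occurrence 2), the suffix after Q is empty, so FOLLOW(Q) ⊇ FOLLOW(S) = {$, b, c}; in R->c Q b, Q is followed by b with FIRST {b}. Thus FOLLOW(Q) = {$, b, c}.
FOLLOW(A): in Q->A A (occurrence 1), A is followed by A with FIRST {λ, b, c}; in Q->A A (occurrence 1), the suffix after A is nullable, so FOLLOW(A) ⊇ FOLLOW(Q) = {$, b, c}; in Q->A A (occurrence 2), the suffix after A is empty, so FOLLOW(A) ⊇ FOLLOW(Q) = {$, b, c}. Thus FOLLOW(A) = {$, b, c}.
FOLLOW(R): in A->R, the suffix after R is empty, so FOLLOW(R) ⊇ FOLLOW(A) = {$, b, c}. Thus FOLLOW(R) = {$, b, c}.

{$, b, c}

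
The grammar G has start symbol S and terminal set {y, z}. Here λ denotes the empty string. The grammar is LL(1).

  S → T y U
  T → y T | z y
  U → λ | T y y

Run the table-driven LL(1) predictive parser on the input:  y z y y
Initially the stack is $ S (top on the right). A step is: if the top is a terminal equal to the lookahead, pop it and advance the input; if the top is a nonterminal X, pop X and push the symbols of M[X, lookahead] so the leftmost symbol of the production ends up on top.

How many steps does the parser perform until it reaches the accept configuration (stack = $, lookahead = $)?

8

     Stack      Input      Action
  1  $ S        y z y y $  expand S → T y U
  2  $ U y T    y z y y $  expand T → y T
  3  $ U y T y  y z y y $  match y
  4  $ U y T    z y y $    expand T → z y
  5  $ U y y z  z y y $    match z
  6  $ U y y    y y $      match y
  7  $ U y      y $        match y
  8  $ U        $          expand U → λ
Accept reached after 8 steps.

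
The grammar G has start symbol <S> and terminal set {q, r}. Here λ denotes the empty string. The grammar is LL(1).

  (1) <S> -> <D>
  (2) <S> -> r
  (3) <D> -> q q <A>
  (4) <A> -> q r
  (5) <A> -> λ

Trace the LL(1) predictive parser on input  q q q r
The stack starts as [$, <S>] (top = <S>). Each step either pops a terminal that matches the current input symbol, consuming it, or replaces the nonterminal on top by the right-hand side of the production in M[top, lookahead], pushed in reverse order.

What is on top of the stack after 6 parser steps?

step 1: stack=$ <S>  input=q q q r $  — expand <S> -> <D>
step 2: stack=$ <D>  input=q q q r $  — expand <D> -> q q <A>
step 3: stack=$ <A> q q  input=q q q r $  — match q
step 4: stack=$ <A> q  input=q q r $  — match q
step 5: stack=$ <A>  input=q r $  — expand <A> -> q r
step 6: stack=$ r q  input=q r $  — match q
Stack after step 6: $ r (top = r).

r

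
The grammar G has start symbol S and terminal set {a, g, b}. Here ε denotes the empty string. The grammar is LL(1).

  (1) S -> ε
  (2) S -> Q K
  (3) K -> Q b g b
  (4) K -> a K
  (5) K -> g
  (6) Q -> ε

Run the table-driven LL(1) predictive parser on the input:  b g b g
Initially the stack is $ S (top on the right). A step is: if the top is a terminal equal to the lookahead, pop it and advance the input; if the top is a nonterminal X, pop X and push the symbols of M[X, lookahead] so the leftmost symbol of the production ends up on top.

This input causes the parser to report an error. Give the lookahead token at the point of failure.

step 1: stack=$ S  input=b g b g $  — expand S -> Q K
step 2: stack=$ K Q  input=b g b g $  — expand Q -> ε
step 3: stack=$ K  input=b g b g $  — expand K -> Q b g b
step 4: stack=$ b g b Q  input=b g b g $  — expand Q -> ε
step 5: stack=$ b g b  input=b g b g $  — match b
step 6: stack=$ b g  input=g b g $  — match g
step 7: stack=$ b  input=b g $  — match b
step 8: stack=$  input=g $  — error: stack empty but input remains

g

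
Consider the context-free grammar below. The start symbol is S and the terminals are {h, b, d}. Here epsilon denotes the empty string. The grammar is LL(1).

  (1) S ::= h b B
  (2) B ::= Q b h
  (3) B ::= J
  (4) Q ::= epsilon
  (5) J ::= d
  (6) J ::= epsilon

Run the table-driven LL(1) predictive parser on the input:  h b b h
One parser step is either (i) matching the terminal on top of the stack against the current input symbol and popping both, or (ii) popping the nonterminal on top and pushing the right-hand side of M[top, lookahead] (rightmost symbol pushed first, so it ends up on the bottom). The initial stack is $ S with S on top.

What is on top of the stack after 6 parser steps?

h

     Stack    Input      Action
  1  $ S      h b b h $  expand S ::= h b B
  2  $ B b h  h b b h $  match h
  3  $ B b    b b h $    match b
  4  $ B      b h $      expand B ::= Q b h
  5  $ h b Q  b h $      expand Q ::= epsilon
  6  $ h b    b h $      match b
Stack after step 6: $ h (top = h).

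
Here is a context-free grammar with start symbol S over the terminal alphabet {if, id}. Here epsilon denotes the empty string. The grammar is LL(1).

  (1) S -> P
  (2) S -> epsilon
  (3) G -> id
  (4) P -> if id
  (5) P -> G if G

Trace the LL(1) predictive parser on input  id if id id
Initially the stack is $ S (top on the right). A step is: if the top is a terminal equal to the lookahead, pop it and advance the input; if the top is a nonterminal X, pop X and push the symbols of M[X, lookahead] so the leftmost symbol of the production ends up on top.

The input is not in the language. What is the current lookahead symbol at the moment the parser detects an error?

     Stack      Input          Action
  1  $ S        id if id id $  expand S -> P
  2  $ P        id if id id $  expand P -> G if G
  3  $ G if G   id if id id $  expand G -> id
  4  $ G if id  id if id id $  match id
  5  $ G if     if id id $     match if
  6  $ G        id id $        expand G -> id
  7  $ id       id id $        match id
  8  $          id $           error: stack empty but input remains

id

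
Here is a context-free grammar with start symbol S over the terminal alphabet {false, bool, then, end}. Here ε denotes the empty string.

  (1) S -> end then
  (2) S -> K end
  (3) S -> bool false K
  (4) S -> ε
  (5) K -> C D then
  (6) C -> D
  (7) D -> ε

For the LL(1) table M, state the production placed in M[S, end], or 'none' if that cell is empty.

FIRST(D) = {ε}
FIRST(C) = {ε}  (via D)
FIRST(K) = {then}  (via C D then)
FIRST(S) = {ε, bool, end, then}  (via K end)
FOLLOW(S) includes $ since S is the start symbol.
FOLLOW(S): S appears on no right-hand side. Thus FOLLOW(S) = {$}.
For S -> end then: FIRST(end then) = {end}, so it goes in M[S, t] for t ∈ {end}.
For S -> K end: FIRST(K end) = {then}, so it goes in M[S, t] for t ∈ {then}.
For S -> bool false K: FIRST(bool false K) = {bool}, so it goes in M[S, t] for t ∈ {bool}.
For S -> ε: FIRST(ε) = {ε}, so it goes in M[S, t] for t ∈ {}; since ε ∈ FIRST, also for every t ∈ FOLLOW(S) = {$}.

S -> end then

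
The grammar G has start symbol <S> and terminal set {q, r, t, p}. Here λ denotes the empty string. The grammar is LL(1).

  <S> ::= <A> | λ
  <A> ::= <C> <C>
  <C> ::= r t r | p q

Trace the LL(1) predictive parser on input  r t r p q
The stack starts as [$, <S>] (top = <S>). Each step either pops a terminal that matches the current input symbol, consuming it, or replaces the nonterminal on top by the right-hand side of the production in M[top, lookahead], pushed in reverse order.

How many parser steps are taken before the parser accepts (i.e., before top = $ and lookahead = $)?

9

step 1: stack=$ <S>  input=r t r p q $  — expand <S> ::= <A>
step 2: stack=$ <A>  input=r t r p q $  — expand <A> ::= <C> <C>
step 3: stack=$ <C> <C>  input=r t r p q $  — expand <C> ::= r t r
step 4: stack=$ <C> r t r  input=r t r p q $  — match r
step 5: stack=$ <C> r t  input=t r p q $  — match t
step 6: stack=$ <C> r  input=r p q $  — match r
step 7: stack=$ <C>  input=p q $  — expand <C> ::= p q
step 8: stack=$ q p  input=p q $  — match p
step 9: stack=$ q  input=q $  — match q
Accept reached after 9 steps.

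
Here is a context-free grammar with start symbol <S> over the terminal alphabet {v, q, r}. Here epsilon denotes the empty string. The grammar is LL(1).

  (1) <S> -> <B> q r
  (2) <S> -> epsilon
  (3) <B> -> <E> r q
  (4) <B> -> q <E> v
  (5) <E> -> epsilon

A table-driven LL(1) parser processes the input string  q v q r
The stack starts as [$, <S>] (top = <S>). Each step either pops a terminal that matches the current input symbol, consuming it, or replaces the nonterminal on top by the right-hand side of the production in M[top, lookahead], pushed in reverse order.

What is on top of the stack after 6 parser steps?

r

step 1: stack=$ <S>  input=q v q r $  — expand <S> -> <B> q r
step 2: stack=$ r q <B>  input=q v q r $  — expand <B> -> q <E> v
step 3: stack=$ r q v <E> q  input=q v q r $  — match q
step 4: stack=$ r q v <E>  input=v q r $  — expand <E> -> epsilon
step 5: stack=$ r q v  input=v q r $  — match v
step 6: stack=$ r q  input=q r $  — match q
Stack after step 6: $ r (top = r).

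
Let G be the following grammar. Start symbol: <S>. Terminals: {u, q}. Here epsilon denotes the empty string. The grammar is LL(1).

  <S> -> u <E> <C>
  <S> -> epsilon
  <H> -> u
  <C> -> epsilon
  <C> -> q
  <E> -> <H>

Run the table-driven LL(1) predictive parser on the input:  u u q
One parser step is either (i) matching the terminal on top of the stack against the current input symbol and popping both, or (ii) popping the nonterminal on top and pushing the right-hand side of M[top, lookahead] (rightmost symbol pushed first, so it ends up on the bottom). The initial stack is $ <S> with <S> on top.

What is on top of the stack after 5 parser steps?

step 1: stack=$ <S>  input=u u q $  — expand <S> -> u <E> <C>
step 2: stack=$ <C> <E> u  input=u u q $  — match u
step 3: stack=$ <C> <E>  input=u q $  — expand <E> -> <H>
step 4: stack=$ <C> <H>  input=u q $  — expand <H> -> u
step 5: stack=$ <C> u  input=u q $  — match u
Stack after step 5: $ <C> (top = <C>).

<C>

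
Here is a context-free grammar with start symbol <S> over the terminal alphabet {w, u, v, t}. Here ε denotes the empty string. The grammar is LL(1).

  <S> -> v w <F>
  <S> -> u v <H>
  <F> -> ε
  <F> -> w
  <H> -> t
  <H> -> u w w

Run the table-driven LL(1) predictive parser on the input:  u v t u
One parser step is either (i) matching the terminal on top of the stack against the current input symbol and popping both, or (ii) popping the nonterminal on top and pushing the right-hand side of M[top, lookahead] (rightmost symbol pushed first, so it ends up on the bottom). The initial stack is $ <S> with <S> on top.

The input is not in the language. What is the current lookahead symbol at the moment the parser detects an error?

u

step 1: stack=$ <S>  input=u v t u $  — expand <S> -> u v <H>
step 2: stack=$ <H> v u  input=u v t u $  — match u
step 3: stack=$ <H> v  input=v t u $  — match v
step 4: stack=$ <H>  input=t u $  — expand <H> -> t
step 5: stack=$ t  input=t u $  — match t
step 6: stack=$  input=u $  — error: stack empty but input remains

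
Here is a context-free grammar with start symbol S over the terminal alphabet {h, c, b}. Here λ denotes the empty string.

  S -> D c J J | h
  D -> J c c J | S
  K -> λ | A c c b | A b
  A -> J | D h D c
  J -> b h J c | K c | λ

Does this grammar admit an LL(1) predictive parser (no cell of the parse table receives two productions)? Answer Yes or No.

No

FIRST(S) = {b, c, h}
FIRST(D) = {b, c, h}
FIRST(K) = {λ, b, c, h}
FIRST(A) = {λ, b, c, h}
FIRST(J) = {λ, b, c, h}
FOLLOW(S) = {$, c, h}
FOLLOW(D) = {c, h}
FOLLOW(K) = {c}
FOLLOW(A) = {b, c}
FOLLOW(J) = {$, b, c, h}
Cell M[A, b] receives both A -> J and A -> D h D c — the grammar is not LL(1).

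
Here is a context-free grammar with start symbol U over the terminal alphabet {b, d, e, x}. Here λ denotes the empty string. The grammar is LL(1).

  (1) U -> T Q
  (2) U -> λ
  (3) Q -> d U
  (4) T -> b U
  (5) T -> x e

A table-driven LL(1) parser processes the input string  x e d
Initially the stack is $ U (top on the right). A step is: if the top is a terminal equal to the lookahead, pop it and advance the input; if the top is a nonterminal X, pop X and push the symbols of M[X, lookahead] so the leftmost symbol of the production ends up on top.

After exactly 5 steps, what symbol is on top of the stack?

step 1: stack=$ U  input=x e d $  — expand U -> T Q
step 2: stack=$ Q T  input=x e d $  — expand T -> x e
step 3: stack=$ Q e x  input=x e d $  — match x
step 4: stack=$ Q e  input=e d $  — match e
step 5: stack=$ Q  input=d $  — expand Q -> d U
Stack after step 5: $ U d (top = d).

d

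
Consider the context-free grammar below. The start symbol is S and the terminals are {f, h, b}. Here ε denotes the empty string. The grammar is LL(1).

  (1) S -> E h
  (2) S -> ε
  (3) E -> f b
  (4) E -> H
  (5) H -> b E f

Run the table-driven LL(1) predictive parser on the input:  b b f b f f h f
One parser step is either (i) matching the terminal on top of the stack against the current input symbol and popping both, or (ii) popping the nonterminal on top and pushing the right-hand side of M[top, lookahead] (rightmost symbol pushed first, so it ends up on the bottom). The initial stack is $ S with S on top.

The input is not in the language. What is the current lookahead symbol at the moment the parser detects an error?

f

      Stack        Input              Action
   1  $ S          b b f b f f h f $  expand S -> E h
   2  $ h E        b b f b f f h f $  expand E -> H
   3  $ h H        b b f b f f h f $  expand H -> b E f
   4  $ h f E b    b b f b f f h f $  match b
   5  $ h f E      b f b f f h f $    expand E -> H
   6  $ h f H      b f b f f h f $    expand H -> b E f
   7  $ h f f E b  b f b f f h f $    match b
   8  $ h f f E    f b f f h f $      expand E -> f b
   9  $ h f f b f  f b f f h f $      match f
  10  $ h f f b    b f f h f $        match b
  11  $ h f f      f f h f $          match f
  12  $ h f        f h f $            match f
  13  $ h          h f $              match h
  14  $            f $                error: stack empty but input remains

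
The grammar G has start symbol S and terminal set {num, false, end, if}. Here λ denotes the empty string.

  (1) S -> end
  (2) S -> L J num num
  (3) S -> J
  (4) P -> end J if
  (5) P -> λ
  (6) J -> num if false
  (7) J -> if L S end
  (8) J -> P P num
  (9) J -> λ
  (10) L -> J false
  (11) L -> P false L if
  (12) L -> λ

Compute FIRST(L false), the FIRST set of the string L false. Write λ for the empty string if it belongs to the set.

{end, false, if, num}

FIRST(P): from P->end J if we get {end}; from P->λ we get {λ}. So FIRST(P) = {λ, end}.
FIRST(J): from J->num if false we get {num}; from J->if L S end we get {if}; from J->P P num we get {end, num}; from J->λ we get {λ}. So FIRST(J) = {λ, end, if, num}.
FIRST(L): from L->J false we get {end, false, if, num}; from L->P false L if we get {end, false}; from L->λ we get {λ}. So FIRST(L) = {λ, end, false, if, num}.
FIRST(S): from S->end we get {end}; from S->L J num num we get {end, false, if, num}; from S->J we get {λ, end, if, num}. So FIRST(S) = {λ, end, false, if, num}.
FIRST(L false): take FIRST of each symbol in turn, carrying on past any symbol whose FIRST contains λ; result {end, false, if, num}.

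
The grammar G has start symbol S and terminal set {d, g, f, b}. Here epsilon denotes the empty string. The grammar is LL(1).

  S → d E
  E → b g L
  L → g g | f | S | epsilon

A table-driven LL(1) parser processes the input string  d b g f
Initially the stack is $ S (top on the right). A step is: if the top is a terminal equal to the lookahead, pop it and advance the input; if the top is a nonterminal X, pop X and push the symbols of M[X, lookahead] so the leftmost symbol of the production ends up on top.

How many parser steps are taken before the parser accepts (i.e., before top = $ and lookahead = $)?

7

step 1: stack=$ S  input=d b g f $  — expand S → d E
step 2: stack=$ E d  input=d b g f $  — match d
step 3: stack=$ E  input=b g f $  — expand E → b g L
step 4: stack=$ L g b  input=b g f $  — match b
step 5: stack=$ L g  input=g f $  — match g
step 6: stack=$ L  input=f $  — expand L → f
step 7: stack=$ f  input=f $  — match f
Accept reached after 7 steps.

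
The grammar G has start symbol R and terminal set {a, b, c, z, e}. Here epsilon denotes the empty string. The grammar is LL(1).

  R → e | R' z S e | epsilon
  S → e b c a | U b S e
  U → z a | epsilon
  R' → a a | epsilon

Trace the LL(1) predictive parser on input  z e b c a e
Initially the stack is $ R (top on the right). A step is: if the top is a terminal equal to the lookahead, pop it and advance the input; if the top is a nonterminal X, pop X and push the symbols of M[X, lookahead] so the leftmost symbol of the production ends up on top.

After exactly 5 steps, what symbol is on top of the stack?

b

     Stack        Input          Action
  1  $ R          z e b c a e $  expand R → R' z S e
  2  $ e S z R'   z e b c a e $  expand R' → epsilon
  3  $ e S z      z e b c a e $  match z
  4  $ e S        e b c a e $    expand S → e b c a
  5  $ e a c b e  e b c a e $    match e
Stack after step 5: $ e a c b (top = b).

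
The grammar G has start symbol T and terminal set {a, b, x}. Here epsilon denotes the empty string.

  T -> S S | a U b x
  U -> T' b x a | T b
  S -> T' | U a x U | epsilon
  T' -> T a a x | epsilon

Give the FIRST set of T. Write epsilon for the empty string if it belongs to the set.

{epsilon, a, b}

FIRST(T) = {epsilon, a, b}  (via S S)
FIRST(T') = {epsilon, a, b}  (via T a a x)
FIRST(U) = {a, b}  (via T' b x a, T b)
FIRST(S) = {epsilon, a, b}  (via T', U a x U)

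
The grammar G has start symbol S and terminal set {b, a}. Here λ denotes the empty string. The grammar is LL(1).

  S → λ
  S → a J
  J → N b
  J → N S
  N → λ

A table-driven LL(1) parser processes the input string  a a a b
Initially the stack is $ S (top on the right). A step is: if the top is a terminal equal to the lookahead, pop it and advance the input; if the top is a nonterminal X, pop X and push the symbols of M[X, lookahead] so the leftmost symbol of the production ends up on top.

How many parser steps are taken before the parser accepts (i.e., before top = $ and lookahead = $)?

13

step 1: stack=$ S  input=a a a b $  — expand S → a J
step 2: stack=$ J a  input=a a a b $  — match a
step 3: stack=$ J  input=a a b $  — expand J → N S
step 4: stack=$ S N  input=a a b $  — expand N → λ
step 5: stack=$ S  input=a a b $  — expand S → a J
step 6: stack=$ J a  input=a a b $  — match a
step 7: stack=$ J  input=a b $  — expand J → N S
step 8: stack=$ S N  input=a b $  — expand N → λ
step 9: stack=$ S  input=a b $  — expand S → a J
step 10: stack=$ J a  input=a b $  — match a
step 11: stack=$ J  input=b $  — expand J → N b
step 12: stack=$ b N  input=b $  — expand N → λ
step 13: stack=$ b  input=b $  — match b
Accept reached after 13 steps.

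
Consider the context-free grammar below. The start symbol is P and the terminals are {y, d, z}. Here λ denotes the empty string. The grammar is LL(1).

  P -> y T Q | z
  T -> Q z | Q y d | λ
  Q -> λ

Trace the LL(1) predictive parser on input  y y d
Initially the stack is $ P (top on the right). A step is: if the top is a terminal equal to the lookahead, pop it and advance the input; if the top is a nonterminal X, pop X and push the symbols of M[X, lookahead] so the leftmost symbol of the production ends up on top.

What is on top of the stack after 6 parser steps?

Q

step 1: stack=$ P  input=y y d $  — expand P -> y T Q
step 2: stack=$ Q T y  input=y y d $  — match y
step 3: stack=$ Q T  input=y d $  — expand T -> Q y d
step 4: stack=$ Q d y Q  input=y d $  — expand Q -> λ
step 5: stack=$ Q d y  input=y d $  — match y
step 6: stack=$ Q d  input=d $  — match d
Stack after step 6: $ Q (top = Q).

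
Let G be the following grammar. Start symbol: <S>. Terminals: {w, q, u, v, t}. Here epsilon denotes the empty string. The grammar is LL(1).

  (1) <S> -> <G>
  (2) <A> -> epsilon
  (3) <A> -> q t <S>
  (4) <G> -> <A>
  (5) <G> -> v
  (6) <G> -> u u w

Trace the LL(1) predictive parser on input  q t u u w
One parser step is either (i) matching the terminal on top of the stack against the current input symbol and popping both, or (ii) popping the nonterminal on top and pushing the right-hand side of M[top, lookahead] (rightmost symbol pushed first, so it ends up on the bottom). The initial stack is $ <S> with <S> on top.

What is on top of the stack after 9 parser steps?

     Stack      Input        Action
  1  $ <S>      q t u u w $  expand <S> -> <G>
  2  $ <G>      q t u u w $  expand <G> -> <A>
  3  $ <A>      q t u u w $  expand <A> -> q t <S>
  4  $ <S> t q  q t u u w $  match q
  5  $ <S> t    t u u w $    match t
  6  $ <S>      u u w $      expand <S> -> <G>
  7  $ <G>      u u w $      expand <G> -> u u w
  8  $ w u u    u u w $      match u
  9  $ w u      u w $        match u
Stack after step 9: $ w (top = w).

w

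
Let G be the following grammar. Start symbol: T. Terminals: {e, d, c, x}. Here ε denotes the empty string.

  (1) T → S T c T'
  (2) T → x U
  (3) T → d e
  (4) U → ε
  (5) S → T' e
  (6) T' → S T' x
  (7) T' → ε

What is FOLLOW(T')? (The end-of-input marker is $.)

{$, c, e, x}

FIRST(U): from U→ε we get {ε}. So FIRST(U) = {ε}.
FIRST(T): from T→S T c T' we get {e}; from T→x U we get {x}; from T→d e we get {d}. So FIRST(T) = {d, e, x}.
FIRST(S): from S→T' e we get {e}. So FIRST(S) = {e}.
FIRST(T'): from T'→S T' x we get {e}; from T'→ε we get {ε}. So FIRST(T') = {ε, e}.
FOLLOW(T) includes $ since T is the start symbol.
FOLLOW(T): in T→S T c T', T is followed by c T' with FIRST {c}. Thus FOLLOW(T) = {$, c}.
FOLLOW(U): in T→x U, the suffix after U is empty, so FOLLOW(U) ⊇ FOLLOW(T) = {$, c}. Thus FOLLOW(U) = {$, c}.
FOLLOW(S): in T→S T c T', S is followed by T c T' with FIRST {d, e, x}; in T'→S T' x, S is followed by T' x with FIRST {e, x}. Thus FOLLOW(S) = {d, e, x}.
FOLLOW(T'): in T→S T c T', the suffix after T' is empty, so FOLLOW(T') ⊇ FOLLOW(T) = {$, c}; in S→T' e, T' is followed by e with FIRST {e}; in T'→S T' x, T' is followed by x with FIRST {x}. Thus FOLLOW(T') = {$, c, e, x}.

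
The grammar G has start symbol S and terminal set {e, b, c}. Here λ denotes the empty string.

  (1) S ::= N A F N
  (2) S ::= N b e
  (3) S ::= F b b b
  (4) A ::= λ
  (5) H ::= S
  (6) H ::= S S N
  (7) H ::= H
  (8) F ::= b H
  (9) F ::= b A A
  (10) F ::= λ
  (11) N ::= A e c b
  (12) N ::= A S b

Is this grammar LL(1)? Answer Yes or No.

No

FIRST(S) = {b, e}
FIRST(A) = {λ}
FIRST(H) = {b, e}
FIRST(F) = {λ, b}
FIRST(N) = {b, e}
FOLLOW(S) = {$, b, e}
FOLLOW(A) = {b, e}
FOLLOW(H) = {b, e}
FOLLOW(F) = {b, e}
FOLLOW(N) = {$, b, e}
Cell M[F, b] receives both F ::= b H and F ::= b A A and F ::= λ — the grammar is not LL(1).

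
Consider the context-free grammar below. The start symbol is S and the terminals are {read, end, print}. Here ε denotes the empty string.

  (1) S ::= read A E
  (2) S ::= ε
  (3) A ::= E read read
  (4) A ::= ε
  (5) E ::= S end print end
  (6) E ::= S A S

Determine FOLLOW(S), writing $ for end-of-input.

{$, end, read}

FIRST(S) = {ε, read}
FIRST(A) = {ε, end, read}  (via E read read)
FIRST(E) = {ε, end, read}  (via S end print end, S A S)
FOLLOW(S) includes $ since S is the start symbol.
FOLLOW(S): in E::=S end print end, S is followed by end print end with FIRST {end}; in E::=S A S (occurrence 1), S is followed by A S with FIRST {ε, end, read}; in E::=S A S (occurrence 1), the suffix after S is nullable, so FOLLOW(S) ⊇ FOLLOW(E) = {$, end, read}; in E::=S A S (occurrence 2), the suffix after S is empty, so FOLLOW(S) ⊇ FOLLOW(E) = {$, end, read}. Thus FOLLOW(S) = {$, end, read}.
FOLLOW(E): in S::=read A E, the suffix after E is empty, so FOLLOW(E) ⊇ FOLLOW(S) = {$, end, read}; in A::=E read read, E is followed by read read with FIRST {read}. Thus FOLLOW(E) = {$, end, read}.
FOLLOW(A): in S::=read A E, A is followed by E with FIRST {ε, end, read}; in S::=read A E, the suffix after A is nullable, so FOLLOW(A) ⊇ FOLLOW(S) = {$, end, read}; in E::=S A S, A is followed by S with FIRST {ε, read}; in E::=S A S, the suffix after A is nullable, so FOLLOW(A) ⊇ FOLLOW(E) = {$, end, read}. Thus FOLLOW(A) = {$, end, read}.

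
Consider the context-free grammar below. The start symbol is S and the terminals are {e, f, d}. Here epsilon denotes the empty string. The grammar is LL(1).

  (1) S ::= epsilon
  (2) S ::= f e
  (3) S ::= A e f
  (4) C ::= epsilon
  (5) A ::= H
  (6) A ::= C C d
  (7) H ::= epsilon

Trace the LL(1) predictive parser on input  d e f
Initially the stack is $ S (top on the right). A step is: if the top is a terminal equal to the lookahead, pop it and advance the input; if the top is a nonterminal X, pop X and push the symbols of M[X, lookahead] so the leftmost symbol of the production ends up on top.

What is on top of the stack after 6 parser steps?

step 1: stack=$ S  input=d e f $  — expand S ::= A e f
step 2: stack=$ f e A  input=d e f $  — expand A ::= C C d
step 3: stack=$ f e d C C  input=d e f $  — expand C ::= epsilon
step 4: stack=$ f e d C  input=d e f $  — expand C ::= epsilon
step 5: stack=$ f e d  input=d e f $  — match d
step 6: stack=$ f e  input=e f $  — match e
Stack after step 6: $ f (top = f).

f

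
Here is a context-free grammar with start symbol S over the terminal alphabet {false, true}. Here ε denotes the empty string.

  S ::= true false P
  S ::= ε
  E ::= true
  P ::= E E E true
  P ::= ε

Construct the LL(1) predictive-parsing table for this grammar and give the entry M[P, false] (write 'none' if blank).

none

FIRST(S) = {ε, true}
FIRST(E) = {true}
FIRST(P) = {ε, true}  (via E E E true)
FOLLOW(S) includes $ since S is the start symbol.
FOLLOW(S): S appears on no right-hand side. Thus FOLLOW(S) = {$}.
FOLLOW(P): in S::=true false P, the suffix after P is empty, so FOLLOW(P) ⊇ FOLLOW(S) = {$}. Thus FOLLOW(P) = {$}.
For P ::= E E E true: FIRST(E E E true) = {true}, so it goes in M[P, t] for t ∈ {true}.
For P ::= ε: FIRST(ε) = {ε}, so it goes in M[P, t] for t ∈ {}; since ε ∈ FIRST, also for every t ∈ FOLLOW(P) = {$}.
None of these place a production in M[P, false].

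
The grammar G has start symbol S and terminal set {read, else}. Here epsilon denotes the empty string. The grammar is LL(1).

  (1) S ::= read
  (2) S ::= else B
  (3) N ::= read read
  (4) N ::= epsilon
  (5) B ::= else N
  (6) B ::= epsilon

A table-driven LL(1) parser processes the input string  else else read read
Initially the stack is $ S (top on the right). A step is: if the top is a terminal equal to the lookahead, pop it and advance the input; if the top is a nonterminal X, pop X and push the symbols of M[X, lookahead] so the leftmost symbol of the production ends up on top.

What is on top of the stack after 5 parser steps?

step 1: stack=$ S  input=else else read read $  — expand S ::= else B
step 2: stack=$ B else  input=else else read read $  — match else
step 3: stack=$ B  input=else read read $  — expand B ::= else N
step 4: stack=$ N else  input=else read read $  — match else
step 5: stack=$ N  input=read read $  — expand N ::= read read
Stack after step 5: $ read read (top = read).

read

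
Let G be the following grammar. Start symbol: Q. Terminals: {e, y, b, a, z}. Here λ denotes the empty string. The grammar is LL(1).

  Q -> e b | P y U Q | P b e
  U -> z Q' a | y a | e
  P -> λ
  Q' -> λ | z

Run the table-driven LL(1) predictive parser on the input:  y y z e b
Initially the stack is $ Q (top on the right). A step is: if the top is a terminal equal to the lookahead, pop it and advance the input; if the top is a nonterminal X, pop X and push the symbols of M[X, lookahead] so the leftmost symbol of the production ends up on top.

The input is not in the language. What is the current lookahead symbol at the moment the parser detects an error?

z

     Stack      Input        Action
  1  $ Q        y y z e b $  expand Q -> P y U Q
  2  $ Q U y P  y y z e b $  expand P -> λ
  3  $ Q U y    y y z e b $  match y
  4  $ Q U      y z e b $    expand U -> y a
  5  $ Q a y    y z e b $    match y
  6  $ Q a      z e b $      error: top is terminal a but lookahead is z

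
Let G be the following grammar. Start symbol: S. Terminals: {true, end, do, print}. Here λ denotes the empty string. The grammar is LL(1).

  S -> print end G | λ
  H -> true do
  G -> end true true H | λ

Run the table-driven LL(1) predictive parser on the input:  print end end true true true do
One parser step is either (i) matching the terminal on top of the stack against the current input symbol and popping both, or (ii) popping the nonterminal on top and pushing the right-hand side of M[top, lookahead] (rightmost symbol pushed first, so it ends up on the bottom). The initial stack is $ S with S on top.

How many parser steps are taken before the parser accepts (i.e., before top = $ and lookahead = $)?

step 1: stack=$ S  input=print end end true true true do $  — expand S -> print end G
step 2: stack=$ G end print  input=print end end true true true do $  — match print
step 3: stack=$ G end  input=end end true true true do $  — match end
step 4: stack=$ G  input=end true true true do $  — expand G -> end true true H
step 5: stack=$ H true true end  input=end true true true do $  — match end
step 6: stack=$ H true true  input=true true true do $  — match true
step 7: stack=$ H true  input=true true do $  — match true
step 8: stack=$ H  input=true do $  — expand H -> true do
step 9: stack=$ do true  input=true do $  — match true
step 10: stack=$ do  input=do $  — match do
Accept reached after 10 steps.

10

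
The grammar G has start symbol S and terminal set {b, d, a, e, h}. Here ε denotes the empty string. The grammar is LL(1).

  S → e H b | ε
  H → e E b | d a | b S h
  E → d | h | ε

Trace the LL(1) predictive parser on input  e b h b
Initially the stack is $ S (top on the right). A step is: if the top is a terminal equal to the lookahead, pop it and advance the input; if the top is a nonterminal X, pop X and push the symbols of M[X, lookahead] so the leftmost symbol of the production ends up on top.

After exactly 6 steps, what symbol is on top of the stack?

step 1: stack=$ S  input=e b h b $  — expand S → e H b
step 2: stack=$ b H e  input=e b h b $  — match e
step 3: stack=$ b H  input=b h b $  — expand H → b S h
step 4: stack=$ b h S b  input=b h b $  — match b
step 5: stack=$ b h S  input=h b $  — expand S → ε
step 6: stack=$ b h  input=h b $  — match h
Stack after step 6: $ b (top = b).

b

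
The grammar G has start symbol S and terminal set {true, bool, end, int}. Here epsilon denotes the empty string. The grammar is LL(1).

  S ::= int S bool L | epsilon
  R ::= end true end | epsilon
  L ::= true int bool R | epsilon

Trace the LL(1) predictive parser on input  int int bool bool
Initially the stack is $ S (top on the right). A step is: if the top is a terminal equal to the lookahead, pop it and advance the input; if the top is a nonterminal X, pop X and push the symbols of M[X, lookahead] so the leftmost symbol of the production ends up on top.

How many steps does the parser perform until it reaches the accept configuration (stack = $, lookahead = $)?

9

     Stack                  Input                Action
  1  $ S                    int int bool bool $  expand S ::= int S bool L
  2  $ L bool S int         int int bool bool $  match int
  3  $ L bool S             int bool bool $      expand S ::= int S bool L
  4  $ L bool L bool S int  int bool bool $      match int
  5  $ L bool L bool S      bool bool $          expand S ::= epsilon
  6  $ L bool L bool        bool bool $          match bool
  7  $ L bool L             bool $               expand L ::= epsilon
  8  $ L bool               bool $               match bool
  9  $ L                    $                    expand L ::= epsilon
Accept reached after 9 steps.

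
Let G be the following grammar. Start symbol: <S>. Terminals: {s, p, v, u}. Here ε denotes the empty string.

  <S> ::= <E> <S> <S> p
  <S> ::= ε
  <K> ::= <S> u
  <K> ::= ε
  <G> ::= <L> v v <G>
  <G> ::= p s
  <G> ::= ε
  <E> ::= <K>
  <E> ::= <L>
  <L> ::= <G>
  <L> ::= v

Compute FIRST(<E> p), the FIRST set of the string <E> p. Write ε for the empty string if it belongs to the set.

FIRST(<S>) = {ε, p, u, v}  (via <E> <S> <S> p)
FIRST(<K>) = {ε, p, u, v}  (via <S> u)
FIRST(<G>) = {ε, p, v}  (via <L> v v <G>)
FIRST(<L>) = {ε, p, v}  (via <G>)
FIRST(<E>) = {ε, p, u, v}  (via <K>, <L>)
FIRST(<E> p): take FIRST of each symbol in turn, carrying on past any symbol whose FIRST contains ε; result {p, u, v}.

{p, u, v}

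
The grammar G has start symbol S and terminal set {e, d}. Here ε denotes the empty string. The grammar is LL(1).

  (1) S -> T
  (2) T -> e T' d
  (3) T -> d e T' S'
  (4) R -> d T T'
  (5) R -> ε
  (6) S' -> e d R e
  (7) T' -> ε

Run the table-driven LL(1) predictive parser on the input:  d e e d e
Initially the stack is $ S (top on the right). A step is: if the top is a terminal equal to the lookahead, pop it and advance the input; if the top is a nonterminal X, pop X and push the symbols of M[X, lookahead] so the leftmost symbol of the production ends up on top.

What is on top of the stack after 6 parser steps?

e

step 1: stack=$ S  input=d e e d e $  — expand S -> T
step 2: stack=$ T  input=d e e d e $  — expand T -> d e T' S'
step 3: stack=$ S' T' e d  input=d e e d e $  — match d
step 4: stack=$ S' T' e  input=e e d e $  — match e
step 5: stack=$ S' T'  input=e d e $  — expand T' -> ε
step 6: stack=$ S'  input=e d e $  — expand S' -> e d R e
Stack after step 6: $ e R d e (top = e).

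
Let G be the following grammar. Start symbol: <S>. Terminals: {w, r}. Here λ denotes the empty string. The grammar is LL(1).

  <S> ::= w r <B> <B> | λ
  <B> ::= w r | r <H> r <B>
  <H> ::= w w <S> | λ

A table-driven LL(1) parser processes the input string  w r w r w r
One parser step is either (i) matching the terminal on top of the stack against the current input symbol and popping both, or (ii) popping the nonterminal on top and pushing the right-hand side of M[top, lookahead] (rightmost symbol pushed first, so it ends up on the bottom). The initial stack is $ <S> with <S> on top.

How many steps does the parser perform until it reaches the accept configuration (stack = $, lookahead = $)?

9

step 1: stack=$ <S>  input=w r w r w r $  — expand <S> ::= w r <B> <B>
step 2: stack=$ <B> <B> r w  input=w r w r w r $  — match w
step 3: stack=$ <B> <B> r  input=r w r w r $  — match r
step 4: stack=$ <B> <B>  input=w r w r $  — expand <B> ::= w r
step 5: stack=$ <B> r w  input=w r w r $  — match w
step 6: stack=$ <B> r  input=r w r $  — match r
step 7: stack=$ <B>  input=w r $  — expand <B> ::= w r
step 8: stack=$ r w  input=w r $  — match w
step 9: stack=$ r  input=r $  — match r
Accept reached after 9 steps.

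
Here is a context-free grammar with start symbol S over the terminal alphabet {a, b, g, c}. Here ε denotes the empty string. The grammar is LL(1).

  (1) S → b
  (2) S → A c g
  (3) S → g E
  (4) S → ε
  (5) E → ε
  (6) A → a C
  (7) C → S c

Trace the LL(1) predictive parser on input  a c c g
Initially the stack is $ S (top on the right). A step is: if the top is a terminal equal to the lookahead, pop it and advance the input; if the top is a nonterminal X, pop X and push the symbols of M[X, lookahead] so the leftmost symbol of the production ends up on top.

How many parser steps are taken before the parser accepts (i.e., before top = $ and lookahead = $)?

     Stack      Input      Action
  1  $ S        a c c g $  expand S → A c g
  2  $ g c A    a c c g $  expand A → a C
  3  $ g c C a  a c c g $  match a
  4  $ g c C    c c g $    expand C → S c
  5  $ g c c S  c c g $    expand S → ε
  6  $ g c c    c c g $    match c
  7  $ g c      c g $      match c
  8  $ g        g $        match g
Accept reached after 8 steps.

8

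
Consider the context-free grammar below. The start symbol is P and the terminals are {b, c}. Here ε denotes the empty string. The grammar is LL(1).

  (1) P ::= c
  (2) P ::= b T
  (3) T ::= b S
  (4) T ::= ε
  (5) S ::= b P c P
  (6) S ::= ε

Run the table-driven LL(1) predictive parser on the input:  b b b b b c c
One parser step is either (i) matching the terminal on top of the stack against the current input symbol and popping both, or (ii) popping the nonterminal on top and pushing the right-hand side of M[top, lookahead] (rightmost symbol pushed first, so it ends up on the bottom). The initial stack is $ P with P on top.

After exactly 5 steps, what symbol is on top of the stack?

b

step 1: stack=$ P  input=b b b b b c c $  — expand P ::= b T
step 2: stack=$ T b  input=b b b b b c c $  — match b
step 3: stack=$ T  input=b b b b c c $  — expand T ::= b S
step 4: stack=$ S b  input=b b b b c c $  — match b
step 5: stack=$ S  input=b b b c c $  — expand S ::= b P c P
Stack after step 5: $ P c P b (top = b).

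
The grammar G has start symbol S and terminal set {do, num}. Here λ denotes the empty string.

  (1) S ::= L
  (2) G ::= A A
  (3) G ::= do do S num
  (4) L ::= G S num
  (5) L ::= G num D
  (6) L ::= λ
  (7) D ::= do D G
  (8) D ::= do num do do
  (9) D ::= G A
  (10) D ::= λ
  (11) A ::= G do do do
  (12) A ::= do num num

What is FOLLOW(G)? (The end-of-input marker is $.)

{$, do, num}

FIRST(S) = {λ, do}  (via L)
FIRST(G) = {do}  (via A A)
FIRST(L) = {λ, do}  (via G S num, G num D)
FIRST(D) = {λ, do}  (via G A)
FIRST(A) = {do}  (via G do do do)
FOLLOW(S) includes $ since S is the start symbol.
FOLLOW(S): in G::=do do S num, S is followed by num with FIRST {num}; in L::=G S num, S is followed by num with FIRST {num}. Thus FOLLOW(S) = {$, num}.
FOLLOW(L): in S::=L, the suffix after L is empty, so FOLLOW(L) ⊇ FOLLOW(S) = {$, num}. Thus FOLLOW(L) = {$, num}.
FOLLOW(D): in L::=G num D, the suffix after D is empty, so FOLLOW(D) ⊇ FOLLOW(L) = {$, num}; in D::=do D G, D is followed by G with FIRST {do}. Thus FOLLOW(D) = {$, do, num}.
FOLLOW(G): in L::=G S num, G is followed by S num with FIRST {do, num}; in L::=G num D, G is followed by num D with FIRST {num}; in D::=do D G, the suffix after G is empty, so FOLLOW(G) ⊇ FOLLOW(D) = {$, do, num}; in D::=G A, G is followed by A with FIRST {do}; in A::=G do do do, G is followed by do do do with FIRST {do}. Thus FOLLOW(G) = {$, do, num}.
FOLLOW(A): in G::=A A (occurrence 1), A is followed by A with FIRST {do}; in G::=A A (occurrence 2), the suffix after A is empty, so FOLLOW(A) ⊇ FOLLOW(G) = {$, do, num}; in D::=G A, the suffix after A is empty, so FOLLOW(A) ⊇ FOLLOW(D) = {$, do, num}. Thus FOLLOW(A) = {$, do, num}.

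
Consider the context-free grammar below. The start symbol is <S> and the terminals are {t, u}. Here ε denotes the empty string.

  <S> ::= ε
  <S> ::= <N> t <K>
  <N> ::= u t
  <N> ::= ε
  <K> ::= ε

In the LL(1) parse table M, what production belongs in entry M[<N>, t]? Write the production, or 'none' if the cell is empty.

<N> ::= ε

FIRST(<N>): from <N>::=u t we get {u}; from <N>::=ε we get {ε}. So FIRST(<N>) = {ε, u}.
FIRST(<K>): from <K>::=ε we get {ε}. So FIRST(<K>) = {ε}.
FIRST(<S>): from <S>::=ε we get {ε}; from <S>::=<N> t <K> we get {t, u}. So FIRST(<S>) = {ε, t, u}.
FOLLOW(<S>) includes $ since <S> is the start symbol.
FOLLOW(<N>): in <S>::=<N> t <K>, <N> is followed by t <K> with FIRST {t}. Thus FOLLOW(<N>) = {t}.
For <N> ::= u t: FIRST(u t) = {u}, so it goes in M[<N>, t] for t ∈ {u}.
For <N> ::= ε: FIRST(ε) = {ε}, so it goes in M[<N>, t] for t ∈ {}; since ε ∈ FIRST, also for every t ∈ FOLLOW(<N>) = {t}.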